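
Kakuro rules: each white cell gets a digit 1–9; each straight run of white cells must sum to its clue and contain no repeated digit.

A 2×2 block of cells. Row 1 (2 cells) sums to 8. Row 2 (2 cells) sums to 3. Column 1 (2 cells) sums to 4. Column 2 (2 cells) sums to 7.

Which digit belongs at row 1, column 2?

3 in 2 cells must be {1,2}; 4 in 2 cells must be {1,3}.
The 3 across and the 4 down share only 1, so (2,1) = 1.
(2,2) = 3 − 1 = 2 completes the 3 across.
(1,1) = 4 − 1 = 3 completes the 4 down.
(1,2) = 8 − 3 = 5 completes the 8 across.

5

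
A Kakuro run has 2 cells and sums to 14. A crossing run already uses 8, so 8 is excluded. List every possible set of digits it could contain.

2 distinct digits from 1–9 sum between 3 and 17.
Dropping sets that contain 8.
Only one set works: {5,9}.

{5,9}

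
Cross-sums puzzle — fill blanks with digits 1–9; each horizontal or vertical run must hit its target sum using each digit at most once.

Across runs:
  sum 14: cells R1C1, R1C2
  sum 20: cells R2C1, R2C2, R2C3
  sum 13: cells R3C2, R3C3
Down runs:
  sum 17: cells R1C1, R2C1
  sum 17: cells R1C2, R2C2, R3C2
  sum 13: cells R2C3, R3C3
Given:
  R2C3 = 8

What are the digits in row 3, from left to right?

8 5

17 in 2 cells must be {8,9}.
R2C1 = 9: the only remaining digit allowed by both the 20 across and the 17 down.
R2C2 = 20 − 17 = 3 completes the 20 across.
R3C3 = 13 − 8 = 5 completes the 13 down.
R1C1 = 17 − 9 = 8 completes the 17 down.
R1C2 = 14 − 8 = 6 completes the 14 across.
R3C2 = 13 − 5 = 8 completes the 13 across.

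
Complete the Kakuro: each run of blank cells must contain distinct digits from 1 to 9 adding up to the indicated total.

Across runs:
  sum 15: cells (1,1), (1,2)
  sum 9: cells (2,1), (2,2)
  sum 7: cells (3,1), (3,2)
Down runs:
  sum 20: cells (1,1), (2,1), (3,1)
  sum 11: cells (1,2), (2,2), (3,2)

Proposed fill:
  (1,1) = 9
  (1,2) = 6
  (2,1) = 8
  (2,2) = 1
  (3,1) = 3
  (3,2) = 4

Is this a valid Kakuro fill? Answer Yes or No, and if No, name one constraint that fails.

Yes

Across: 9+6=15; 8+1=9; 3+4=7. Down: 9+8+3=20; 6+1+4=11. No digit repeats within any run.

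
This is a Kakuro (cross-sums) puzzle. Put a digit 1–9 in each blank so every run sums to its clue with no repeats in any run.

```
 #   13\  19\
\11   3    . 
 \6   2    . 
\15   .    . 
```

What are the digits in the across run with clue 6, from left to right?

R1C2 = 11 − 3 = 8 completes the 11 across.
R2C2 = 6 − 2 = 4 completes the 6 across.
R3C1 = 13 − 5 = 8 completes the 13 down.
R3C2 = 15 − 8 = 7 completes the 15 across.

2 4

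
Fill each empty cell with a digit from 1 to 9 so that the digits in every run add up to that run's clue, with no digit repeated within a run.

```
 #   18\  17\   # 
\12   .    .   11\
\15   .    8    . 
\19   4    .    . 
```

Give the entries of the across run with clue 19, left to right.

4 6 9

Nothing is forced directly, so branch on R3C2, whose candidates are 6 or 7. If R3C2 = 7: then R1C2 would have to be in {3,4,5,7,8,9} for the 12 across but in {2} for the 17 down — contradiction. So R3C2 = 6.
R1C2 = 17 − 14 = 3 completes the 17 down.
R3C3 = 19 − 10 = 9 completes the 19 across.
R1C1 = 12 − 3 = 9 completes the 12 across.
R2C1 = 18 − 13 = 5 completes the 18 down.
R2C3 = 15 − 13 = 2 completes the 15 across.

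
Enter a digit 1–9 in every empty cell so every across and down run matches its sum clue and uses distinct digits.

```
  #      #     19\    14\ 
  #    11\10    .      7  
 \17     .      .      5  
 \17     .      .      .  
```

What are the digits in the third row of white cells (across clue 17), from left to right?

8, 7, 2

R1C2 = 10 − 7 = 3 completes the 10 across.
Given what's placed, R2C2 must be 9 to fit the 17 across and 19 down.
R3C2 = 19 − 12 = 7 completes the 19 down.
R3C3 = 14 − 12 = 2 completes the 14 down.
R2C1 = 17 − 14 = 3 completes the 17 across.
R3C1 = 17 − 9 = 8 completes the 17 across.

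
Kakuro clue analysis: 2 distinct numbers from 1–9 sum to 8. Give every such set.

2 distinct digits from 1–9 sum between 3 and 17.

{1,7}; {2,6}; {3,5}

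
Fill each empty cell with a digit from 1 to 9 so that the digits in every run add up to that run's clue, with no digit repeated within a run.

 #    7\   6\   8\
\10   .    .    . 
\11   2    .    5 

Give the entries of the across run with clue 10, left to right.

5 2 3

R1C1 = 7 − 2 = 5 completes the 7 down.
R1C3 = 8 − 5 = 3 completes the 8 down.
R2C2 = 11 − 7 = 4 completes the 11 across.
R1C2 = 10 − 8 = 2 completes the 10 across.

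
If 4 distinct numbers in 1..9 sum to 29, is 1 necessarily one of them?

The only way to make 29 from 4 distinct digits is {5,7,8,9}, which does not contain 1.

No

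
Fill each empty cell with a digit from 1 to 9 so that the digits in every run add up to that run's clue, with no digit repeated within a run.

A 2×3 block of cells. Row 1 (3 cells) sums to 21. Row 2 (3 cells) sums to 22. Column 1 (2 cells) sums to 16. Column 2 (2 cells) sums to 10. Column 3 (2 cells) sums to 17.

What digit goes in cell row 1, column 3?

8

16 in 2 cells must be {7,9}; 17 in 2 cells must be {8,9}.
Nothing is forced directly, so branch on (1,3), whose candidates are 8 or 9. If (1,3) = 9: that forces (1,1) = 7, after which (1,2) would have to be in {5} for the 21 across but in {1,2,3,4,6,7,8,9} for the 10 down — contradiction. So (1,3) = 8.
(2,3) = 17 − 8 = 9 completes the 17 down.
Given what's placed, (2,1) must be 7 to fit the 22 across and 16 down.
(2,2) = 22 − 16 = 6 completes the 22 across.
(1,1) = 16 − 7 = 9 completes the 16 down.
(1,2) = 21 − 17 = 4 completes the 21 across.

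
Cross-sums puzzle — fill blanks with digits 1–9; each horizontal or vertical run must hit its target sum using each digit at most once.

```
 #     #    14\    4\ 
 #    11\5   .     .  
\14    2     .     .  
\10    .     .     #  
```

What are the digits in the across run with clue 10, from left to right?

4 in 2 cells must be {1,3}.
Given what's placed, R2C3 must be 3 to fit the 14 across and 4 down.
R3C1 = 11 − 2 = 9 completes the 11 down.
R3C2 = 10 − 9 = 1 completes the 10 across.
R1C2 = 4: the only remaining digit allowed by both the 5 across and the 14 down.
R1C3 = 5 − 4 = 1 completes the 5 across.
R2C2 = 14 − 5 = 9 completes the 14 across.

9 1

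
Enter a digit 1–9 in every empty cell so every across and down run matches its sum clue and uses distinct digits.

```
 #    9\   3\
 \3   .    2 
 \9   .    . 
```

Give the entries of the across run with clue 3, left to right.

3 in 2 cells must be {1,2}.
R1C1 = 3 − 2 = 1 completes the 3 across.
R2C1 = 9 − 1 = 8 completes the 9 down.
R2C2 = 9 − 8 = 1 completes the 9 across.

1 2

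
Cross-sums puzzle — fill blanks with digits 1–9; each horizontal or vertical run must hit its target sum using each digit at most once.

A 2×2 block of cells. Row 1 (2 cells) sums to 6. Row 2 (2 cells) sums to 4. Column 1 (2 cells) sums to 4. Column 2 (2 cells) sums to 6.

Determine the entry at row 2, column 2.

1

4 in 2 cells must be {1,3}.
The 6 across and the 4 down share only 1, so (1,1) = 1.
(1,2) = 6 − 1 = 5 completes the 6 across.
(2,1) = 4 − 1 = 3 completes the 4 down.
(2,2) = 4 − 3 = 1 completes the 4 across.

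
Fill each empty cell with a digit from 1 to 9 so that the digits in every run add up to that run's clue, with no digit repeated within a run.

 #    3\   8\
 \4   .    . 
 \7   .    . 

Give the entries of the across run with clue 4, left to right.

4 in 2 cells must be {1,3}; 3 in 2 cells must be {1,2}.
The 4 across and the 3 down share only 1, so R1C1 = 1.
R1C2 = 4 − 1 = 3 completes the 4 across.
R2C1 = 3 − 1 = 2 completes the 3 down.
R2C2 = 7 − 2 = 5 completes the 7 across.

1 3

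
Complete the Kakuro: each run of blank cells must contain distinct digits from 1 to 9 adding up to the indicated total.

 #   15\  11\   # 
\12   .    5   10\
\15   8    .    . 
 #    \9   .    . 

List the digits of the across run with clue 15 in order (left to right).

R1C1 = 12 − 5 = 7 completes the 12 across.
No cell is forced outright now. R2C2 can only be 2 or 4 (the digits allowed by both its 15 across and its 11 down). If R2C2 = 2: then R2C3 would have to be in {5} for the 15 across but in {1,2,3,4,6,7,8,9} for the 10 down — contradiction. So R2C2 = 4.
R2C3 = 15 − 12 = 3 completes the 15 across.
R3C2 = 11 − 9 = 2 completes the 11 down.
R3C3 = 9 − 2 = 7 completes the 9 across.

8 4 3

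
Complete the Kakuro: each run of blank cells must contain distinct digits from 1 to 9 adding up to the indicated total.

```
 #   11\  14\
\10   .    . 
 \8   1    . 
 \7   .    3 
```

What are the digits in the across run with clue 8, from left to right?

R2C2 = 8 − 1 = 7 completes the 8 across.
R3C1 = 7 − 3 = 4 completes the 7 across.
R1C1 = 11 − 5 = 6 completes the 11 down.
R1C2 = 10 − 6 = 4 completes the 10 across.

1 7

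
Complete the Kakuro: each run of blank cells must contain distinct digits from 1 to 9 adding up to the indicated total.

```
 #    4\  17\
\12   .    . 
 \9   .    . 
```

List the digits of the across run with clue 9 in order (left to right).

1, 8

4 in 2 cells must be {1,3}; 17 in 2 cells must be {8,9}.
The 12 across and the 4 down share only 3, so R1C1 = 3.
R1C2 = 12 − 3 = 9 completes the 12 across.
R2C1 = 4 − 3 = 1 completes the 4 down.
R2C2 = 9 − 1 = 8 completes the 9 across.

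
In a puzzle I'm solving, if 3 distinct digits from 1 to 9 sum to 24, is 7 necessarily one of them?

The only way to make 24 from 3 distinct digits is {7,8,9}, which contains 7.

Yes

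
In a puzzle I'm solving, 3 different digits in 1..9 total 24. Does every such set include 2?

No

The only way to make 24 from 3 distinct digits is {7,8,9}, which does not contain 2.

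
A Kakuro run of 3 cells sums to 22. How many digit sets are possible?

2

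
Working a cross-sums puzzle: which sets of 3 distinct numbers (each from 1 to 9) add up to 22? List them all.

{5,8,9}; {6,7,9}

3 distinct digits from 1–9 sum between 6 and 24.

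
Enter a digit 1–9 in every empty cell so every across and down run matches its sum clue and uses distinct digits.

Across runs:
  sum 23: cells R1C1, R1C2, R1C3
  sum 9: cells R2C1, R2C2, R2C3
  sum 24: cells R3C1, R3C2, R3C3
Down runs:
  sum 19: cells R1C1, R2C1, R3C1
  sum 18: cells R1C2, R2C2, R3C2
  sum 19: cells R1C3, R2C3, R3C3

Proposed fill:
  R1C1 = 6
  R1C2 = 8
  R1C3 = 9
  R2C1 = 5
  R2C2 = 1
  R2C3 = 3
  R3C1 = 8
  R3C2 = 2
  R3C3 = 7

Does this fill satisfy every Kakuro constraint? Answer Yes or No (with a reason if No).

No — the down run R1C2–R3C2 sums to 11, not 18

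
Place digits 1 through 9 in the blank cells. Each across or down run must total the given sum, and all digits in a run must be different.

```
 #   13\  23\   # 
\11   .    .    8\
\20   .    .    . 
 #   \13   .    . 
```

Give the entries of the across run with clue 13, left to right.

23 in 3 cells must be {6,8,9}.
Nothing is forced directly, so branch on R1C2, whose candidates are 6 or 8 or 9. If R1C2 = 8: then R1C1 would have to be in {3} for the 11 across but in {4,5,6,7,8,9} for the 13 down — contradiction. If R1C2 = 9: then R1C1 would have to be in {2} for the 11 across but in {4,5,6,7,8,9} for the 13 down — contradiction. So R1C2 = 6.
R1C1 = 11 − 6 = 5 completes the 11 across.
R2C1 = 13 − 5 = 8 completes the 13 down.
R2C2 = 9: the only remaining digit allowed by both the 20 across and the 23 down.
R2C3 = 20 − 17 = 3 completes the 20 across.
R3C2 = 23 − 15 = 8 completes the 23 down.
R3C3 = 13 − 8 = 5 completes the 13 across.

8 5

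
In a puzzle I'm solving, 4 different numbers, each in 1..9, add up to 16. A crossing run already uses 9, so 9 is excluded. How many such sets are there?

4 distinct digits from 1–9 sum between 10 and 30.
Dropping sets that contain 9.

7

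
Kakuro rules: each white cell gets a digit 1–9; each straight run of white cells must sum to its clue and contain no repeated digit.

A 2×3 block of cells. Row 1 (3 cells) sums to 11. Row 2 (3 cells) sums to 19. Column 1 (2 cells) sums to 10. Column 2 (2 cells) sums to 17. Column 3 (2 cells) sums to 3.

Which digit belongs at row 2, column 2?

9

17 in 2 cells must be {8,9}; 3 in 2 cells must be {1,2}.
The 11 across and the 17 down share only 8, so (1,2) = 8.
(2,2) = 17 − 8 = 9 completes the 17 down.
Given what's placed, (2,3) must be 2 to fit the 19 across and 3 down.
(1,3) = 3 − 2 = 1 completes the 3 down.
(2,1) = 19 − 11 = 8 completes the 19 across.
(1,1) = 11 − 9 = 2 completes the 11 across.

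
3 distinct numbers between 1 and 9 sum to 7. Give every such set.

3 distinct digits from 1–9 sum between 6 and 24.
Only one set works: {1,2,4}.

{1,2,4}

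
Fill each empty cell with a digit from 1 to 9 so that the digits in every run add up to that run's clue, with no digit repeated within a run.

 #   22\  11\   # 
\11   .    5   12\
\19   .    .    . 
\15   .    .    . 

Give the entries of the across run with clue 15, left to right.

R1C1 = 11 − 5 = 6 completes the 11 across.
No cell is forced outright now. R2C1 can only be 7 or 9 (the digits allowed by both its 19 across and its 22 down). If R2C1 = 9: that forces R3C1 = 7, R3C2 = 2, after which R3C3 would have to be in {6} for the 15 across but in {3,4,5,7,8,9} for the 12 down — contradiction. So R2C1 = 7.
Given what's placed, R2C2 must be 4 to fit the 19 across and 11 down.
R2C3 = 19 − 11 = 8 completes the 19 across.
R3C1 = 22 − 13 = 9 completes the 22 down.
R3C2 = 11 − 9 = 2 completes the 11 down.
R3C3 = 15 − 11 = 4 completes the 15 across.

9 2 4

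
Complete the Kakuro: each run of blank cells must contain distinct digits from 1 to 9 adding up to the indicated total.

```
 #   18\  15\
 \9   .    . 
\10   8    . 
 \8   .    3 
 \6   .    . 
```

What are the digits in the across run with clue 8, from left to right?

R2C2 = 10 − 8 = 2 completes the 10 across.
R3C1 = 8 − 3 = 5 completes the 8 across.
No cell is forced outright now. R4C2 can only be 1 or 4 (the digits allowed by both its 6 across and its 15 down). If R4C2 = 1: then R1C2 would have to be in {1,2,3,4,5,6,7,8} for the 9 across but in {9} for the 15 down — contradiction. So R4C2 = 4.
R1C2 = 15 − 9 = 6 completes the 15 down.
R4C1 = 6 − 4 = 2 completes the 6 across.
R1C1 = 9 − 6 = 3 completes the 9 across.

5, 3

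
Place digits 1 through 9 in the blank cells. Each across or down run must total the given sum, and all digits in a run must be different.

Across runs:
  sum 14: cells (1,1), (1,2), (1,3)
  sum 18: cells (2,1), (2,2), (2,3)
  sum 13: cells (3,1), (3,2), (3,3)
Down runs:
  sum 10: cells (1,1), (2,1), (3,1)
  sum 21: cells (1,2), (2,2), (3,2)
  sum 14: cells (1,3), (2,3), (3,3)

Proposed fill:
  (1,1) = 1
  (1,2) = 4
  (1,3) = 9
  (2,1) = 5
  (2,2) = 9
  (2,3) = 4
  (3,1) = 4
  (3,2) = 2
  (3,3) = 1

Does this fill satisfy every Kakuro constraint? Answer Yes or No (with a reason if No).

No — the across run (3,1)–(3,3) sums to 7, not 13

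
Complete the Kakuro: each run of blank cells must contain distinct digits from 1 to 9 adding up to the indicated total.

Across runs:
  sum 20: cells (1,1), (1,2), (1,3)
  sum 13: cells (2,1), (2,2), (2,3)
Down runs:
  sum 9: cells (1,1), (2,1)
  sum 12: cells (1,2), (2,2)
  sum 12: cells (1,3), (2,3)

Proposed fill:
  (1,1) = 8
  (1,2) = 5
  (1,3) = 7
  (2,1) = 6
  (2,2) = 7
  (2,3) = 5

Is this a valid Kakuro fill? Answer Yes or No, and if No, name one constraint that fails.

No — the down run (1,1)–(2,1) sums to 14, not 9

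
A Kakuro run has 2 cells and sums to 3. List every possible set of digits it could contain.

2 distinct digits from 1–9 sum between 3 and 17.
Only one set works: {1,2}.

{1,2}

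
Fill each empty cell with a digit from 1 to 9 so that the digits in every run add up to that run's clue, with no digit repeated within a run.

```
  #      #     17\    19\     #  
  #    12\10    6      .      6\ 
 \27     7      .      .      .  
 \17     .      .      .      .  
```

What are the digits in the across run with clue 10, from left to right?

6 4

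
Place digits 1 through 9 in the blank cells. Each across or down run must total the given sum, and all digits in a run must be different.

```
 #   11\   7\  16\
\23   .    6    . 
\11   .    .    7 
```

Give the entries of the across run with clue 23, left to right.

23 in 3 cells must be {6,8,9}; 16 in 2 cells must be {7,9}.
R1C3 = 16 − 7 = 9 completes the 16 down.
R2C1 = 3: the only remaining digit allowed by both the 11 across and the 11 down.
R2C2 = 11 − 10 = 1 completes the 11 across.
R1C1 = 23 − 15 = 8 completes the 23 across.

8 6 9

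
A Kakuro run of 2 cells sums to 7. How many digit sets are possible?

3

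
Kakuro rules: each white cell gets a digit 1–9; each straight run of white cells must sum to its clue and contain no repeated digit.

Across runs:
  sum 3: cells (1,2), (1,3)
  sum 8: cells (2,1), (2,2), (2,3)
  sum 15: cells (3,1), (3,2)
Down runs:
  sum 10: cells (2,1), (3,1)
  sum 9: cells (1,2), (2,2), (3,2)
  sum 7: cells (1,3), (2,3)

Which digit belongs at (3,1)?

9

3 in 2 cells must be {1,2}.
The 15 across and the 9 down share only 6, so (3,2) = 6.
(3,1) = 15 − 6 = 9 completes the 15 across.
(2,1) = 10 − 9 = 1 completes the 10 down.
(2,2) = 2: the only remaining digit allowed by both the 8 across and the 9 down.
(2,3) = 8 − 3 = 5 completes the 8 across.
(1,2) = 9 − 8 = 1 completes the 9 down.
(1,3) = 3 − 1 = 2 completes the 3 across.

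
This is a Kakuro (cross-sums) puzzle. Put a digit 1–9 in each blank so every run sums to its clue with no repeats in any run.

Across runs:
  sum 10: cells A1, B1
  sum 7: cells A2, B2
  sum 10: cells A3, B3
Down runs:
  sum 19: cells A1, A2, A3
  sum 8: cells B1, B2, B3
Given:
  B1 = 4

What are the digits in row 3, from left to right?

9 1

A1 = 10 − 4 = 6 completes the 10 across.
Nothing is forced directly, so branch on A2, whose candidates are 4 or 5. If A2 = 5: then B2 would have to be in {2} for the 7 across but in {1,3} for the 8 down — contradiction. So A2 = 4.
B2 = 7 − 4 = 3 completes the 7 across.
A3 = 19 − 10 = 9 completes the 19 down.
B3 = 10 − 9 = 1 completes the 10 across.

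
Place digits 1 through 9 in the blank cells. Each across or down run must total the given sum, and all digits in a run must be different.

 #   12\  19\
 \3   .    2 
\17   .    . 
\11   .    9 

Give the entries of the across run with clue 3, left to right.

1, 2

3 in 2 cells must be {1,2}; 17 in 2 cells must be {8,9}.
R1C1 = 3 − 2 = 1 completes the 3 across.
R2C2 = 19 − 11 = 8 completes the 19 down.
R3C1 = 11 − 9 = 2 completes the 11 across.
R2C1 = 17 − 8 = 9 completes the 17 across.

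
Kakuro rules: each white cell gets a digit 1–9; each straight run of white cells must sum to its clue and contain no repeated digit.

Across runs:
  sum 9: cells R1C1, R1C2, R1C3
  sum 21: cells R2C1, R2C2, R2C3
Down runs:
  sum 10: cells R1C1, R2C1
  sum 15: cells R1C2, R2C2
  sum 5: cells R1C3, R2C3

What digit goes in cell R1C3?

The 9 across and the 15 down share only 6, so R1C2 = 6.
R2C2 = 15 − 6 = 9 completes the 15 down.
Given what's placed, R2C3 must be 4 to fit the 21 across and 5 down.
R1C3 = 5 − 4 = 1 completes the 5 down.
R2C1 = 21 − 13 = 8 completes the 21 across.
R1C1 = 9 − 7 = 2 completes the 9 across.

1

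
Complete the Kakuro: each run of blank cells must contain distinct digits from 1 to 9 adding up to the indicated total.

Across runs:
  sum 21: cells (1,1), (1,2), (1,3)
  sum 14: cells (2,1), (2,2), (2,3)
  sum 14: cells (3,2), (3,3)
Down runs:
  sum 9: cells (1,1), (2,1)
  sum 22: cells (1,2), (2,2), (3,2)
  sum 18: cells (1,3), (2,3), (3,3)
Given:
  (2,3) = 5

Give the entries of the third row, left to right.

5 9

No cell is forced outright now. (3,3) can only be 6 or 9 (the digits allowed by both its 14 across and its 18 down). If (3,3) = 6: that forces (1,3) = 7, (3,2) = 8, after which (2,2) would have to be in {1,2,3,6,7,8} for the 14 across but in {5,9} for the 22 down — contradiction. So (3,3) = 9.
(1,3) = 18 − 14 = 4 completes the 18 down.
(3,2) = 14 − 9 = 5 completes the 14 across.
(1,1) = 8: the only remaining digit allowed by both the 21 across and the 9 down.
(1,2) = 21 − 12 = 9 completes the 21 across.
(2,1) = 9 − 8 = 1 completes the 9 down.
(2,2) = 14 − 6 = 8 completes the 14 across.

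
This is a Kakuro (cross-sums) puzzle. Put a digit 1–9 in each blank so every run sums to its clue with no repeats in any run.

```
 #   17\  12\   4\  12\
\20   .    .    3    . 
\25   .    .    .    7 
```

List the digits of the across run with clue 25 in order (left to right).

9 8 1 7

17 in 2 cells must be {8,9}; 4 in 2 cells must be {1,3}.
R1C4 = 12 − 7 = 5 completes the 12 down.
R2C3 = 4 − 3 = 1 completes the 4 down.
R1C1 = 8: the only remaining digit allowed by both the 20 across and the 17 down.
R1C2 = 20 − 16 = 4 completes the 20 across.
R2C1 = 17 − 8 = 9 completes the 17 down.
R2C2 = 25 − 17 = 8 completes the 25 across.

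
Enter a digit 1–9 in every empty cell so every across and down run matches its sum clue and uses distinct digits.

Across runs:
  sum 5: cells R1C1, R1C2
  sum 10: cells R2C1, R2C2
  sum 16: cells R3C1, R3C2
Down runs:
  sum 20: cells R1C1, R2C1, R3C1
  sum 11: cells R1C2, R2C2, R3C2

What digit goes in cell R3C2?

16 in 2 cells must be {7,9}.
The 16 across and the 11 down share only 7, so R3C2 = 7.
R3C1 = 16 − 7 = 9 completes the 16 across.
Nothing is forced directly, so branch on R1C1, whose candidates are 3 or 4. If R1C1 = 3: then R1C2 would have to be in {2} for the 5 across but in {1,3} for the 11 down — contradiction. So R1C1 = 4.
R1C2 = 5 − 4 = 1 completes the 5 across.
R2C1 = 20 − 13 = 7 completes the 20 down.
R2C2 = 10 − 7 = 3 completes the 10 across.

7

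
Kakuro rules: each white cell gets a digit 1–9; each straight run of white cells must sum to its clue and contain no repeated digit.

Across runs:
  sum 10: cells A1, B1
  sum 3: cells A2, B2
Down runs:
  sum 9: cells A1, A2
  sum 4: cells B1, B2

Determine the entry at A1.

7

3 in 2 cells must be {1,2}; 4 in 2 cells must be {1,3}.
The 3 across and the 4 down share only 1, so B2 = 1.
B1 = 4 − 1 = 3 completes the 4 down.
A2 = 3 − 1 = 2 completes the 3 across.
A1 = 10 − 3 = 7 completes the 10 across.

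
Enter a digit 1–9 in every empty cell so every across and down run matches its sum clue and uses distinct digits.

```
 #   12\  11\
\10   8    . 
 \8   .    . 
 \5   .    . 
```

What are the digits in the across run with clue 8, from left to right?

R1C2 = 10 − 8 = 2 completes the 10 across.
No cell is forced outright now. R2C1 can only be 1 or 3 (the digits allowed by both its 8 across and its 12 down). If R2C1 = 1: then R2C2 would have to be in {7} for the 8 across but in {1,3,4,5,6,8} for the 11 down — contradiction. So R2C1 = 3.
R2C2 = 8 − 3 = 5 completes the 8 across.
R3C1 = 12 − 11 = 1 completes the 12 down.
R3C2 = 5 − 1 = 4 completes the 5 across.

3 5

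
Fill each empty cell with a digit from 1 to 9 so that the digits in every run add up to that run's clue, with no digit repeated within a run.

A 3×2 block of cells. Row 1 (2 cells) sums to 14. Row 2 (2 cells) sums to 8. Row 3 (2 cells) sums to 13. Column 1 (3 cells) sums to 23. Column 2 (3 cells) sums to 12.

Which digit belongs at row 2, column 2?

23 in 3 cells must be {6,8,9}.
The 8 across and the 23 down share only 6, so (2,1) = 6.
(2,2) = 8 − 6 = 2 completes the 8 across.
Nothing is forced directly, so branch on (1,1), whose candidates are 8 or 9. If (1,1) = 9: then (1,2) would have to be in {5} for the 14 across but in {1,3,4,6,7,9} for the 12 down — contradiction. So (1,1) = 8.
(1,2) = 14 − 8 = 6 completes the 14 across.
(3,1) = 23 − 14 = 9 completes the 23 down.
(3,2) = 13 − 9 = 4 completes the 13 across.

2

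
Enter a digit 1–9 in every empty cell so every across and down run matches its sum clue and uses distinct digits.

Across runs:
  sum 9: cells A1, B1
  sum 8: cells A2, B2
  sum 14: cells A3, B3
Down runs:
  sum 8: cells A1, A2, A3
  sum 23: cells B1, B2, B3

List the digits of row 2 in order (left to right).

2, 6

23 in 3 cells must be {6,8,9}.
The 8 across and the 23 down share only 6, so B2 = 6.
The 14 across and the 8 down share only 5, so A3 = 5.
B3 = 14 − 5 = 9 completes the 14 across.
B1 = 23 − 15 = 8 completes the 23 down.
A2 = 8 − 6 = 2 completes the 8 across.
A1 = 9 − 8 = 1 completes the 9 across.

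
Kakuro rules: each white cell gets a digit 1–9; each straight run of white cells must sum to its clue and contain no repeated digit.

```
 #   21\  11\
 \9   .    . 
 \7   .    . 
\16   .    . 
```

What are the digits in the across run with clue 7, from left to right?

16 in 2 cells must be {7,9}.
The 16 across and the 11 down share only 7, so R3C2 = 7.
R3C1 = 16 − 7 = 9 completes the 16 across.
Nothing is forced directly, so branch on R1C2, whose candidates are 1 or 3. If R1C2 = 3: then R1C1 would have to be in {6} for the 9 across but in {4,5,7,8} for the 21 down — contradiction. So R1C2 = 1.
R1C1 = 9 − 1 = 8 completes the 9 across.
R2C1 = 21 − 17 = 4 completes the 21 down.
R2C2 = 7 − 4 = 3 completes the 7 across.

4, 3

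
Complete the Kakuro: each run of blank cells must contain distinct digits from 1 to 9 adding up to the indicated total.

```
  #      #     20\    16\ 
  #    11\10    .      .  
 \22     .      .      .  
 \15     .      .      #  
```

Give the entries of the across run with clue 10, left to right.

3 7

16 in 2 cells must be {7,9}.
Nothing is forced directly, so branch on R1C3, whose candidates are 7 or 9. If R1C3 = 9: then R1C2 would have to be in {1} for the 10 across but in {3,4,5,6,7,8,9} for the 20 down — contradiction. So R1C3 = 7.
R1C2 = 10 − 7 = 3 completes the 10 across.
R2C3 = 16 − 7 = 9 completes the 16 down.
R2C2 = 8: the only remaining digit allowed by both the 22 across and the 20 down.
R3C2 = 20 − 11 = 9 completes the 20 down.
R2C1 = 22 − 17 = 5 completes the 22 across.
R3C1 = 15 − 9 = 6 completes the 15 across.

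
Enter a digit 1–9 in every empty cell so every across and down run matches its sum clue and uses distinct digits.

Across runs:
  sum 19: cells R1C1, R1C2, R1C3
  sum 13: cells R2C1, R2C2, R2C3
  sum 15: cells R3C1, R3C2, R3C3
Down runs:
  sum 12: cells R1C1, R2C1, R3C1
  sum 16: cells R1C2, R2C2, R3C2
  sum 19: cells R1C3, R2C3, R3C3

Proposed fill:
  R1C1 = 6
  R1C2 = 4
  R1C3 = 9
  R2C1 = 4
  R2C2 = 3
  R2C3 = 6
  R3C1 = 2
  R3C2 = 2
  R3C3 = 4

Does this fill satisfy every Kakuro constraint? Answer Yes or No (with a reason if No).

No — the down run R1C2–R3C2 sums to 9, not 16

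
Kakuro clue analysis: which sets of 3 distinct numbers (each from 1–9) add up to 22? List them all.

3 distinct digits from 1–9 sum between 6 and 24.

{5,8,9}; {6,7,9}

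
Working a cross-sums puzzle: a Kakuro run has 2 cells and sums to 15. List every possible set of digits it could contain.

2 distinct digits from 1–9 sum between 3 and 17.

{6,9}; {7,8}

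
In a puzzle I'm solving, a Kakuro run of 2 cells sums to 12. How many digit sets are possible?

3

2 distinct digits from 1–9 sum between 3 and 17.
Enumerating: {3,9}, {4,8}, {5,7}.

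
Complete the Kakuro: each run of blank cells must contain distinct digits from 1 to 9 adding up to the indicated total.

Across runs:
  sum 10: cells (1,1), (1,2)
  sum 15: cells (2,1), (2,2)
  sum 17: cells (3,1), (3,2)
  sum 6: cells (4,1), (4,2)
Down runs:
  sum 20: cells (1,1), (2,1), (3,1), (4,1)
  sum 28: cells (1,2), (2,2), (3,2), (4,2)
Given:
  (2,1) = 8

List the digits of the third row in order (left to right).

9, 8

17 in 2 cells must be {8,9}.
(2,2) = 15 − 8 = 7 completes the 15 across.
(3,1) = 9: the only remaining digit allowed by both the 17 across and the 20 down.
(3,2) = 17 − 9 = 8 completes the 17 across.
(4,2) = 4: the only remaining digit allowed by both the 6 across and the 28 down.
(1,2) = 28 − 19 = 9 completes the 28 down.
(4,1) = 6 − 4 = 2 completes the 6 across.
(1,1) = 10 − 9 = 1 completes the 10 across.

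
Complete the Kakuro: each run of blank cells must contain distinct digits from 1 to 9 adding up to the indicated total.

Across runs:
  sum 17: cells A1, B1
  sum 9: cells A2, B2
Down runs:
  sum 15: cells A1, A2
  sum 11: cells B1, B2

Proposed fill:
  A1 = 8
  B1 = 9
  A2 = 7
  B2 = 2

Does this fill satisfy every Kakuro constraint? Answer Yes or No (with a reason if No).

Yes

Across: 8+9=17; 7+2=9. Down: 8+7=15; 9+2=11. No digit repeats within any run.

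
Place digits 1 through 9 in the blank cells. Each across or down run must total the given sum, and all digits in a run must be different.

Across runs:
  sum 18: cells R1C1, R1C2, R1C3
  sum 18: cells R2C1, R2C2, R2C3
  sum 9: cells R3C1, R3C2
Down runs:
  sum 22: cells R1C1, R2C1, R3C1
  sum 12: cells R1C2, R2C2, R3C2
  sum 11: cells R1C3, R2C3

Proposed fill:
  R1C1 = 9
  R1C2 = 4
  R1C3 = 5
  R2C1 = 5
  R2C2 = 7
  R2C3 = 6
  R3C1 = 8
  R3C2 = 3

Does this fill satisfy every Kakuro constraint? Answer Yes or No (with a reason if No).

No — the down run R1C2–R3C2 sums to 14, not 12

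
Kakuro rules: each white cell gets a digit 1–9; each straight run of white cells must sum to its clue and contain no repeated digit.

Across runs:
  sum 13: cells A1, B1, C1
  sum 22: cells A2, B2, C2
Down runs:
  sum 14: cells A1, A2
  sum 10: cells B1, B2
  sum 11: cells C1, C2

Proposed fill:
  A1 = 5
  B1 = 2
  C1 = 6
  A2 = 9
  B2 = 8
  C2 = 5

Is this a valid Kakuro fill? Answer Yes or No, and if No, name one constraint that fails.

Yes

Across: 5+2+6=13; 9+8+5=22. Down: 5+9=14; 2+8=10; 6+5=11. No digit repeats within any run.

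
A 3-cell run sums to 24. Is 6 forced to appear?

The only way to make 24 from 3 distinct digits is {7,8,9}, which does not contain 6.

No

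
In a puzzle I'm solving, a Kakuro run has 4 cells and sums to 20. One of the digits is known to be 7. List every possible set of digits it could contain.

{1,3,7,9}; {1,4,7,8}; {2,3,7,8}; {2,5,6,7}; {3,4,6,7}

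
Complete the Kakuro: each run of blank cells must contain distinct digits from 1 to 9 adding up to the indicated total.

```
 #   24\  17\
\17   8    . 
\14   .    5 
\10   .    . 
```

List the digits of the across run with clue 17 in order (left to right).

8 9

17 in 2 cells must be {8,9}; 24 in 3 cells must be {7,8,9}.
R1C2 = 17 − 8 = 9 completes the 17 across.
R2C1 = 14 − 5 = 9 completes the 14 across.
R3C1 = 24 − 17 = 7 completes the 24 down.
R3C2 = 10 − 7 = 3 completes the 10 across.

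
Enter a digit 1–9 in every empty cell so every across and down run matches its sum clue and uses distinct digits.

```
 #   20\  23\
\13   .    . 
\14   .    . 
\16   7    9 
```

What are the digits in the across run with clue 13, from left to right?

5 8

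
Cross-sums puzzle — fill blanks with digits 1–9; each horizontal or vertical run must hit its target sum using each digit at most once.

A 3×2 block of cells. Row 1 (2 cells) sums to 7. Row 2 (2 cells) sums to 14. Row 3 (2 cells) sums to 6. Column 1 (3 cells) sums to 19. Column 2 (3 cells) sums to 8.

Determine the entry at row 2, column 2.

5

The 14 across and the 8 down share only 5, so (2,2) = 5.
(2,1) = 14 − 5 = 9 completes the 14 across.
Nothing is forced directly, so branch on (1,2), whose candidates are 1 or 2. If (1,2) = 2: then (1,1) would have to be in {5} for the 7 across but in {2,3,4,6,7,8} for the 19 down — contradiction. So (1,2) = 1.
(1,1) = 7 − 1 = 6 completes the 7 across.
(3,1) = 19 − 15 = 4 completes the 19 down.
(3,2) = 6 − 4 = 2 completes the 6 across.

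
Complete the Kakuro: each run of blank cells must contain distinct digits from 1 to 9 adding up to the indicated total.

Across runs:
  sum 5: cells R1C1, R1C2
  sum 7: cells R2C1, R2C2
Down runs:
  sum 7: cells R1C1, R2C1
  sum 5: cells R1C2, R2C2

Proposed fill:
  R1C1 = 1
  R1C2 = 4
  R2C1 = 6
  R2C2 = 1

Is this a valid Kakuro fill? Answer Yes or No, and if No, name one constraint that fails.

Yes

Across: 1+4=5; 6+1=7. Down: 1+6=7; 4+1=5. No digit repeats within any run.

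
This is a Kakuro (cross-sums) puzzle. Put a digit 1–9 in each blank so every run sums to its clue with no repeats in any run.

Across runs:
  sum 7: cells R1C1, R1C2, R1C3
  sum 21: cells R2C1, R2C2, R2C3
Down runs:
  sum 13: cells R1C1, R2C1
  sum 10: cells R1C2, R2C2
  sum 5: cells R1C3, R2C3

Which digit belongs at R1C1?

4

7 in 3 cells must be {1,2,4}.
The 7 across and the 13 down share only 4, so R1C1 = 4.
R2C1 = 13 − 4 = 9 completes the 13 down.
Given what's placed, R2C3 must be 4 to fit the 21 across and 5 down.
R1C3 = 5 − 4 = 1 completes the 5 down.
R2C2 = 21 − 13 = 8 completes the 21 across.
R1C2 = 7 − 5 = 2 completes the 7 across.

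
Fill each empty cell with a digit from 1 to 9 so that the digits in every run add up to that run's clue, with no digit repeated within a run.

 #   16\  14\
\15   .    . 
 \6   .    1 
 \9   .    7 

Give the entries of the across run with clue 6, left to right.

R1C2 = 14 − 8 = 6 completes the 14 down.
R2C1 = 6 − 1 = 5 completes the 6 across.
R3C1 = 9 − 7 = 2 completes the 9 across.
R1C1 = 15 − 6 = 9 completes the 15 across.

5 1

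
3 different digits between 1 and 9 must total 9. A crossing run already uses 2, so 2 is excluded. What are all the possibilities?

3 distinct digits from 1–9 sum between 6 and 24.
Dropping sets that contain 2.
Only one set works: {1,3,5}.

{1,3,5}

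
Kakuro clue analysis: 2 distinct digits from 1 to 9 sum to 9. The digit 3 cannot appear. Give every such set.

2 distinct digits from 1–9 sum between 3 and 17.
Dropping sets that contain 3.

{1,8}; {2,7}; {4,5}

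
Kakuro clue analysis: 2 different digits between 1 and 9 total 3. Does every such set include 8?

No

The only way to make 3 from 2 distinct digits is {1,2}, which does not contain 8.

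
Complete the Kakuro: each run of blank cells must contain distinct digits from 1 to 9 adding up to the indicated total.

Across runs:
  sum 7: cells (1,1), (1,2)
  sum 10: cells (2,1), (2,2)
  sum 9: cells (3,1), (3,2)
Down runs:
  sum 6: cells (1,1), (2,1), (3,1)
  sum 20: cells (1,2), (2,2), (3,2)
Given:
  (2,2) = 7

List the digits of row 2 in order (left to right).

6 in 3 cells must be {1,2,3}.
(2,1) = 10 − 7 = 3 completes the 10 across.
No cell is forced outright now. (1,1) can only be 1 or 2 (the digits allowed by both its 7 across and its 6 down). If (1,1) = 1: then (1,2) would have to be in {6} for the 7 across but in {4,5,8,9} for the 20 down — contradiction. So (1,1) = 2.
(1,2) = 7 − 2 = 5 completes the 7 across.
(3,1) = 6 − 5 = 1 completes the 6 down.
(3,2) = 9 − 1 = 8 completes the 9 across.

3 7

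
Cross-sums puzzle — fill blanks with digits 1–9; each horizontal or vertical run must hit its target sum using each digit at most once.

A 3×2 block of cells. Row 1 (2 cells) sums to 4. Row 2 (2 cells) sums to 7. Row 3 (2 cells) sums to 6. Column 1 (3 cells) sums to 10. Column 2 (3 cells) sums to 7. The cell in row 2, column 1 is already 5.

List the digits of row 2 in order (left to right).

5 2

4 in 2 cells must be {1,3}; 7 in 3 cells must be {1,2,4}.
The 4 across and the 7 down share only 1, so (1,2) = 1.
(2,2) = 7 − 5 = 2 completes the 7 across.
(3,2) = 7 − 3 = 4 completes the 7 down.
(1,1) = 4 − 1 = 3 completes the 4 across.
(3,1) = 6 − 4 = 2 completes the 6 across.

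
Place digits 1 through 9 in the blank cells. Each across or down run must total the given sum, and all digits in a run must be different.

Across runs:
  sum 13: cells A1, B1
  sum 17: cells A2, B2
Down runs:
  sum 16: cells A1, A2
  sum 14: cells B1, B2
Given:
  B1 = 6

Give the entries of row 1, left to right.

7, 6

17 in 2 cells must be {8,9}; 16 in 2 cells must be {7,9}.
A1 = 13 − 6 = 7 completes the 13 across.
A2 = 16 − 7 = 9 completes the 16 down.
B2 = 17 − 9 = 8 completes the 17 across.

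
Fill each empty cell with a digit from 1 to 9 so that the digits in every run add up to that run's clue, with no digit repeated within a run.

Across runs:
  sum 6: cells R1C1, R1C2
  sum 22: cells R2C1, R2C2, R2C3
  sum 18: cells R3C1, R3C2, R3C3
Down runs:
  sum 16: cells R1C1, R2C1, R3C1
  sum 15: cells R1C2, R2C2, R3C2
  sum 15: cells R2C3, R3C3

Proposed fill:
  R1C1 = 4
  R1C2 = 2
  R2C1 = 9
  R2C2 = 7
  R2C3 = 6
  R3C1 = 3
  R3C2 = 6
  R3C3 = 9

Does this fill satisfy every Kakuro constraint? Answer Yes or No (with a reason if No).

Yes

Across: 4+2=6; 9+7+6=22; 3+6+9=18. Down: 4+9+3=16; 2+7+6=15; 6+9=15. No digit repeats within any run.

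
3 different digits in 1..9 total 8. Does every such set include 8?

Counterexample: {1,2,5} sums to 8 without using 8.

No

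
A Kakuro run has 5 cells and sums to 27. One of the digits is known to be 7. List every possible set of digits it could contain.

5 distinct digits from 1–9 sum between 15 and 35.
Keeping only sets containing 7.

{1,2,7,8,9}; {1,4,6,7,9}; {1,5,6,7,8}; {2,3,6,7,9}; {2,4,5,7,9}; {2,4,6,7,8}; {3,4,5,7,8}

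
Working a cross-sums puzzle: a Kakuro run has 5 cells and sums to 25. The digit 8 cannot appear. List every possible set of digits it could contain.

5 distinct digits from 1–9 sum between 15 and 35.
Dropping sets that contain 8.

{1,2,6,7,9}; {1,3,5,7,9}; {1,4,5,6,9}; {2,3,4,7,9}; {2,3,5,6,9}; {3,4,5,6,7}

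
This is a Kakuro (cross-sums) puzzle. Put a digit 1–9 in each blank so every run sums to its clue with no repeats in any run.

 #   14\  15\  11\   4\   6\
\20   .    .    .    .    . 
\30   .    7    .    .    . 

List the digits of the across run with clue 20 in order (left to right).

6 8 2 3 1

4 in 2 cells must be {1,3}.
R1C2 = 15 − 7 = 8 completes the 15 down.
Nothing is forced directly, so branch on R1C4, whose candidates are 1 or 3. If R1C4 = 1: that forces R2C4 = 3, R2C5 = 5, after which R1C5 would have to be in {2,3,4,5,6} for the 20 across but in {1} for the 6 down — contradiction. So R1C4 = 3.
Given what's placed, R1C1 must be 6 to fit the 20 across and 14 down.
Given what's placed, R1C3 must be 2 to fit the 20 across and 11 down.
R1C5 = 20 − 19 = 1 completes the 20 across.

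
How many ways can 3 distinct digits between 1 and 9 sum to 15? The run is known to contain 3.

3 distinct digits from 1–9 sum between 6 and 24.
Keeping only sets containing 3.
Enumerating: {3,4,8}, {3,5,7}.

2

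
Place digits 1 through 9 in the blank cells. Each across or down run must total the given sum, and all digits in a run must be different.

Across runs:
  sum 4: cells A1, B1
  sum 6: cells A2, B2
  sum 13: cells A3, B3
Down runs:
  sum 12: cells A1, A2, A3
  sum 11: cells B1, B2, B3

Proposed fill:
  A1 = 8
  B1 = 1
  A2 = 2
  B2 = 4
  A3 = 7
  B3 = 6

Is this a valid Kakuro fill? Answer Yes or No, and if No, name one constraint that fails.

No — the across run A1–B1 sums to 9, not 4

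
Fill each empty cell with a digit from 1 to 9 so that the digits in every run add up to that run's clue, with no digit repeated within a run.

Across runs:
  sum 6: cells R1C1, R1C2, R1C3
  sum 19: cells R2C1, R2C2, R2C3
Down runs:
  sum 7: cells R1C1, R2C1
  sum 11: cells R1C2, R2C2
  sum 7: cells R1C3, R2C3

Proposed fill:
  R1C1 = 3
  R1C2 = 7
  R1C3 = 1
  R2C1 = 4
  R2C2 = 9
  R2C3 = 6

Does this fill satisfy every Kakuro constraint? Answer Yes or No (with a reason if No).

No — the down run R1C2–R2C2 sums to 16, not 11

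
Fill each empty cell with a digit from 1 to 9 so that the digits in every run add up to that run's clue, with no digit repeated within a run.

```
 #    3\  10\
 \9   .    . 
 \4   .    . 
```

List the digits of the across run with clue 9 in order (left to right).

4 in 2 cells must be {1,3}; 3 in 2 cells must be {1,2}.
The 4 across and the 3 down share only 1, so R2C1 = 1.
R2C2 = 4 − 1 = 3 completes the 4 across.
R1C1 = 3 − 1 = 2 completes the 3 down.
R1C2 = 9 − 2 = 7 completes the 9 across.

2 7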